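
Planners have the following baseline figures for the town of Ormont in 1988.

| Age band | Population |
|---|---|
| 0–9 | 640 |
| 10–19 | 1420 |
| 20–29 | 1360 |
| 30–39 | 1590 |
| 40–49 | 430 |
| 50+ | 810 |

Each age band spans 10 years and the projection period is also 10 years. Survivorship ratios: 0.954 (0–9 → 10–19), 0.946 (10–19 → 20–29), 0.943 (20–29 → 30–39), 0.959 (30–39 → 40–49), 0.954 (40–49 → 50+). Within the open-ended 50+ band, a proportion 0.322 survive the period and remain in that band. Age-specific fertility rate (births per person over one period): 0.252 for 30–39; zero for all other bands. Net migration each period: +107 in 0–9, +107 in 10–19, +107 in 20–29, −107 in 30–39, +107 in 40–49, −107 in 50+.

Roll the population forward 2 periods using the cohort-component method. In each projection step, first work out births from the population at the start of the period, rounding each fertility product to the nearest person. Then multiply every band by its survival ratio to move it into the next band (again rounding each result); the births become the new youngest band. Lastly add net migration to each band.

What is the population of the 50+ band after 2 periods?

[period 1]
Births: 1590 * 0.252 = 401
10–19: 640 * 0.954 = 611
20–29: 1420 * 0.946 = 1343
30–39: 1360 * 0.943 = 1282
40–49: 1590 * 0.959 = 1525
50+: 430 * 0.954 + 810 * 0.322 = 410 + 261 = 671
Net migration: 0–9 + 107 → 508; 10–19 + 107 → 718; 20–29 + 107 → 1450; 30–39 − 107 → 1175; 40–49 + 107 → 1632; 50+ − 107 → 564
Giving 508 / 718 / 1450 / 1175 / 1632 / 564.
[period 2]
Births: 1175 * 0.252 = 296
10–19: 508 * 0.954 = 485
20–29: 718 * 0.946 = 679
30–39: 1450 * 0.943 = 1367
40–49: 1175 * 0.959 = 1127
50+: 1632 * 0.954 + 564 * 0.322 = 1557 + 182 = 1739
Net migration: 0–9 + 107 → 403; 10–19 + 107 → 592; 20–29 + 107 → 786; 30–39 − 107 → 1260; 40–49 + 107 → 1234; 50+ − 107 → 1632
Giving 403 / 592 / 786 / 1260 / 1234 / 1632.

1632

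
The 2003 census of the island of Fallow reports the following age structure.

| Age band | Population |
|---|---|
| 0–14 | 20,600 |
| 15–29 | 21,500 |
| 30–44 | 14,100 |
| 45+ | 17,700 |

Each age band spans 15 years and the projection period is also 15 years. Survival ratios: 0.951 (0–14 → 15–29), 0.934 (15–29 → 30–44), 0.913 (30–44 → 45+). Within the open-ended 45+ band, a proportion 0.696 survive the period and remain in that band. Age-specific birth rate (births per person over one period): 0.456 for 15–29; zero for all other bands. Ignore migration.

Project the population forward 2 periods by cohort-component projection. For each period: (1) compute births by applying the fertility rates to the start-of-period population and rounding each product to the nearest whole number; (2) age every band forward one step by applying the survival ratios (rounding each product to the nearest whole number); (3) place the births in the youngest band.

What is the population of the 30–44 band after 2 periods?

18298

Period 1:
Births: 21500 × 0.456 = 9804
15–29: 20600 × 0.951 = 19591
30–44: 21500 × 0.934 = 20081
45+: 14100 × 0.913 + 17700 × 0.696 = 12873 + 12319 = 25192
→ [9804, 19591, 20081, 25192]
Period 2:
Births: 19591 × 0.456 = 8933
15–29: 9804 × 0.951 = 9324
30–44: 19591 × 0.934 = 18298
45+: 20081 × 0.913 + 25192 × 0.696 = 18334 + 17534 = 35868
→ [8933, 9324, 18298, 35868]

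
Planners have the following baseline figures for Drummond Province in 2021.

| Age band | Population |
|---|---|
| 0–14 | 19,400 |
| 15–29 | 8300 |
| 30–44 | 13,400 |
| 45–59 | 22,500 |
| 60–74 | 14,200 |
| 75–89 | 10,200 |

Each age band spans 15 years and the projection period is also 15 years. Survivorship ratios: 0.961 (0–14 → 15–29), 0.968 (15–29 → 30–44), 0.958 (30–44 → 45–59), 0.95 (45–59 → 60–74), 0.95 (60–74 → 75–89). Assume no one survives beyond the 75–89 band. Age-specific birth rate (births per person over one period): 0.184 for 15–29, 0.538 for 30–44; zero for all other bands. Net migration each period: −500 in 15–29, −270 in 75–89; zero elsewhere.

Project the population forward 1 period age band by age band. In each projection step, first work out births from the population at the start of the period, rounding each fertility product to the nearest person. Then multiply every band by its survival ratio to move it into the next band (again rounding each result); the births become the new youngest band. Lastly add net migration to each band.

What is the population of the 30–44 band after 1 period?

8034

Period 1:
Births: 8300 × 0.184 = 1527 ; 13400 × 0.538 = 7209 — total 8736
15–29: 19400 × 0.961 = 18643
30–44: 8300 × 0.968 = 8034
45–59: 13400 × 0.958 = 12837
60–74: 22500 × 0.95 = 21375
75–89: 14200 × 0.95 = 13490
Net migration: 15–29 − 500 → 18143; 75–89 − 270 → 13220
Population now: 0–14=8736, 15–29=18143, 30–44=8034, 45–59=12837, 60–74=21375, 75–89=13220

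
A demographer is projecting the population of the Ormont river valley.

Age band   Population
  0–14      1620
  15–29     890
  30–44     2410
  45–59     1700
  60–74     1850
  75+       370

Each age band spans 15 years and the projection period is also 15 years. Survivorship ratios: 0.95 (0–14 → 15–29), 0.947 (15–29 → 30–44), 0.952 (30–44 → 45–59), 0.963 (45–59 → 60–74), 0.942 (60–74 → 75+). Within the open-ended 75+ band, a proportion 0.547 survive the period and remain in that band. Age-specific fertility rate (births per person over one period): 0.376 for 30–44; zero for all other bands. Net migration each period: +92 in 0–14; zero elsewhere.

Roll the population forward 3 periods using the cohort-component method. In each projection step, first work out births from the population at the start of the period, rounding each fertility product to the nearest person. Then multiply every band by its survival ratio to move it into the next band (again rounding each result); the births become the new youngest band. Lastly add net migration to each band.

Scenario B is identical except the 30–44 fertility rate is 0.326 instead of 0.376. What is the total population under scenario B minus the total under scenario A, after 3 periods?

-221

Numbering the groups 1..6 from youngest to oldest:
Period 1:
Births: 2410 × 0.376 = 906
Group 2: 1620 × 0.95 = 1539
Group 3: 890 × 0.947 = 843
Group 4: 2410 × 0.952 = 2294
Group 5: 1700 × 0.963 = 1637
Group 6: 1850 × 0.942 + 370 × 0.547 = 1743 + 202 = 1945
Net migration: Group 1 + 92 → 998
Giving 998 / 1539 / 843 / 2294 / 1637 / 1945.
Period 2:
Births: 843 × 0.376 = 317
Group 2: 998 × 0.95 = 948
Group 3: 1539 × 0.947 = 1457
Group 4: 843 × 0.952 = 803
Group 5: 2294 × 0.963 = 2209
Group 6: 1637 × 0.942 + 1945 × 0.547 = 1542 + 1064 = 2606
Net migration: Group 1 + 92 → 409
Giving 409 / 948 / 1457 / 803 / 2209 / 2606.
Period 3:
Births: 1457 × 0.376 = 548
Group 2: 409 × 0.95 = 389
Group 3: 948 × 0.947 = 898
Group 4: 1457 × 0.952 = 1387
Group 5: 803 × 0.963 = 773
Group 6: 2209 × 0.942 + 2606 × 0.547 = 2081 + 1425 = 3506
Net migration: Group 1 + 92 → 640
Giving 640 / 389 / 898 / 1387 / 773 / 3506.
Scenario A total after 3 periods: 7593
Scenario B projection —
Period 1:
Births: 2410 × 0.326 = 786
Group 2: 1620 × 0.95 = 1539
Group 3: 890 × 0.947 = 843
Group 4: 2410 × 0.952 = 2294
Group 5: 1700 × 0.963 = 1637
Group 6: 1850 × 0.942 + 370 × 0.547 = 1743 + 202 = 1945
Net migration: Group 1 + 92 → 878
Giving 878 / 1539 / 843 / 2294 / 1637 / 1945.
Period 2:
Births: 843 × 0.326 = 275
Group 2: 878 × 0.95 = 834
Group 3: 1539 × 0.947 = 1457
Group 4: 843 × 0.952 = 803
Group 5: 2294 × 0.963 = 2209
Group 6: 1637 × 0.942 + 1945 × 0.547 = 1542 + 1064 = 2606
Net migration: Group 1 + 92 → 367
Giving 367 / 834 / 1457 / 803 / 2209 / 2606.
Period 3:
Births: 1457 × 0.326 = 475
Group 2: 367 × 0.95 = 349
Group 3: 834 × 0.947 = 790
Group 4: 1457 × 0.952 = 1387
Group 5: 803 × 0.963 = 773
Group 6: 2209 × 0.942 + 2606 × 0.547 = 2081 + 1425 = 3506
Net migration: Group 1 + 92 → 567
Giving 567 / 349 / 790 / 1387 / 773 / 3506.
Scenario B total after 3 periods: 7372
Difference B − A = 7372 − 7593 = -221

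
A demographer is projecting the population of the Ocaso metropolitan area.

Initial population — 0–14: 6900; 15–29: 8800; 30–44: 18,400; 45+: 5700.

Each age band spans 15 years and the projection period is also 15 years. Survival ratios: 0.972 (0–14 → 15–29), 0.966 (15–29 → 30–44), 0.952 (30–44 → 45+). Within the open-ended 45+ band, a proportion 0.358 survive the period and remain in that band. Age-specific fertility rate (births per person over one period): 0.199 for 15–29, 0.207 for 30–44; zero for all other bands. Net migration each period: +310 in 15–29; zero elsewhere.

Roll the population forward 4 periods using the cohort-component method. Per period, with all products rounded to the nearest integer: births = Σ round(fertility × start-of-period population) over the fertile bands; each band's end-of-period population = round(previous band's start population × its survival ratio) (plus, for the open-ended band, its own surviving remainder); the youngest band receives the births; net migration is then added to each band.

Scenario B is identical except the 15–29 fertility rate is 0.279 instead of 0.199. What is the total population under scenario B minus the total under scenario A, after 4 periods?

2346

[period 1]
Births: 8800 × 0.199 = 1751, 18400 × 0.207 = 3809 ⇒ total 5560
15–29: 6900 × 0.972 = 6707
30–44: 8800 × 0.966 = 8501
45+: 18400 × 0.952 + 5700 × 0.358 = 17517 + 2041 = 19558
Net migration: 15–29 + 310 → 7017
End of period: [5560, 7017, 8501, 19558]
[period 2]
Births: 7017 × 0.199 = 1396, 8501 × 0.207 = 1760 ⇒ total 3156
15–29: 5560 × 0.972 = 5404
30–44: 7017 × 0.966 = 6778
45+: 8501 × 0.952 + 19558 × 0.358 = 8093 + 7002 = 15095
Net migration: 15–29 + 310 → 5714
End of period: [3156, 5714, 6778, 15095]
[period 3]
Births: 5714 × 0.199 = 1137, 6778 × 0.207 = 1403 ⇒ total 2540
15–29: 3156 × 0.972 = 3068
30–44: 5714 × 0.966 = 5520
45+: 6778 × 0.952 + 15095 × 0.358 = 6453 + 5404 = 11857
Net migration: 15–29 + 310 → 3378
End of period: [2540, 3378, 5520, 11857]
[period 4]
Births: 3378 × 0.199 = 672, 5520 × 0.207 = 1143 ⇒ total 1815
15–29: 2540 × 0.972 = 2469
30–44: 3378 × 0.966 = 3263
45+: 5520 × 0.952 + 11857 × 0.358 = 5255 + 4245 = 9500
Net migration: 15–29 + 310 → 2779
End of period: [1815, 2779, 3263, 9500]
Scenario A total after 4 periods: 17357
Scenario B projection —
[period 1]
Births: 8800 × 0.279 = 2455, 18400 × 0.207 = 3809 ⇒ total 6264
15–29: 6900 × 0.972 = 6707
30–44: 8800 × 0.966 = 8501
45+: 18400 × 0.952 + 5700 × 0.358 = 17517 + 2041 = 19558
Net migration: 15–29 + 310 → 7017
End of period: [6264, 7017, 8501, 19558]
[period 2]
Births: 7017 × 0.279 = 1958, 8501 × 0.207 = 1760 ⇒ total 3718
15–29: 6264 × 0.972 = 6089
30–44: 7017 × 0.966 = 6778
45+: 8501 × 0.952 + 19558 × 0.358 = 8093 + 7002 = 15095
Net migration: 15–29 + 310 → 6399
End of period: [3718, 6399, 6778, 15095]
[period 3]
Births: 6399 × 0.279 = 1785, 6778 × 0.207 = 1403 ⇒ total 3188
15–29: 3718 × 0.972 = 3614
30–44: 6399 × 0.966 = 6181
45+: 6778 × 0.952 + 15095 × 0.358 = 6453 + 5404 = 11857
Net migration: 15–29 + 310 → 3924
End of period: [3188, 3924, 6181, 11857]
[period 4]
Births: 3924 × 0.279 = 1095, 6181 × 0.207 = 1279 ⇒ total 2374
15–29: 3188 × 0.972 = 3099
30–44: 3924 × 0.966 = 3791
45+: 6181 × 0.952 + 11857 × 0.358 = 5884 + 4245 = 10129
Net migration: 15–29 + 310 → 3409
End of period: [2374, 3409, 3791, 10129]
Scenario B total after 4 periods: 19703
Difference B − A = 19703 − 17357 = 2346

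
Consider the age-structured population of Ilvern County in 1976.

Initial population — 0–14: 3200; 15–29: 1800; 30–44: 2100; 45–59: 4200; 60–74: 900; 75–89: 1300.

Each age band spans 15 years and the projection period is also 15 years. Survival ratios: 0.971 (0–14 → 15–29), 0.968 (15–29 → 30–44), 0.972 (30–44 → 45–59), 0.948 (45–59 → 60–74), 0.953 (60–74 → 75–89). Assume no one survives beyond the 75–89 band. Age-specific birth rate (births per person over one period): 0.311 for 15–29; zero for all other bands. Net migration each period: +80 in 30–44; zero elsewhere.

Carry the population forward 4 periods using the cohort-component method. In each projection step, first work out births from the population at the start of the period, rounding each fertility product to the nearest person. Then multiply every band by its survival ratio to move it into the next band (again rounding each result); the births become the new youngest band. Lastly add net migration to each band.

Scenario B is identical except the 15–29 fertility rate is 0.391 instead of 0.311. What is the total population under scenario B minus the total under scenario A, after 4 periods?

[period 1]
Births: 1800 × 0.311 = 560
15–29: 3200 × 0.971 = 3107
30–44: 1800 × 0.968 = 1742
45–59: 2100 × 0.972 = 2041
60–74: 4200 × 0.948 = 3982
75–89: 900 × 0.953 = 858
Net migration: 30–44 + 80 → 1822
Population now: 0–14=560, 15–29=3107, 30–44=1822, 45–59=2041, 60–74=3982, 75–89=858
[period 2]
Births: 3107 × 0.311 = 966
15–29: 560 × 0.971 = 544
30–44: 3107 × 0.968 = 3008
45–59: 1822 × 0.972 = 1771
60–74: 2041 × 0.948 = 1935
75–89: 3982 × 0.953 = 3795
Net migration: 30–44 + 80 → 3088
Population now: 0–14=966, 15–29=544, 30–44=3088, 45–59=1771, 60–74=1935, 75–89=3795
[period 3]
Births: 544 × 0.311 = 169
15–29: 966 × 0.971 = 938
30–44: 544 × 0.968 = 527
45–59: 3088 × 0.972 = 3002
60–74: 1771 × 0.948 = 1679
75–89: 1935 × 0.953 = 1844
Net migration: 30–44 + 80 → 607
Population now: 0–14=169, 15–29=938, 30–44=607, 45–59=3002, 60–74=1679, 75–89=1844
[period 4]
Births: 938 × 0.311 = 292
15–29: 169 × 0.971 = 164
30–44: 938 × 0.968 = 908
45–59: 607 × 0.972 = 590
60–74: 3002 × 0.948 = 2846
75–89: 1679 × 0.953 = 1600
Net migration: 30–44 + 80 → 988
Population now: 0–14=292, 15–29=164, 30–44=988, 45–59=590, 60–74=2846, 75–89=1600
Scenario A total after 4 periods: 6480
Scenario B projection —
[period 1]
Births: 1800 × 0.391 = 704
15–29: 3200 × 0.971 = 3107
30–44: 1800 × 0.968 = 1742
45–59: 2100 × 0.972 = 2041
60–74: 4200 × 0.948 = 3982
75–89: 900 × 0.953 = 858
Net migration: 30–44 + 80 → 1822
Population now: 0–14=704, 15–29=3107, 30–44=1822, 45–59=2041, 60–74=3982, 75–89=858
[period 2]
Births: 3107 × 0.391 = 1215
15–29: 704 × 0.971 = 684
30–44: 3107 × 0.968 = 3008
45–59: 1822 × 0.972 = 1771
60–74: 2041 × 0.948 = 1935
75–89: 3982 × 0.953 = 3795
Net migration: 30–44 + 80 → 3088
Population now: 0–14=1215, 15–29=684, 30–44=3088, 45–59=1771, 60–74=1935, 75–89=3795
[period 3]
Births: 684 × 0.391 = 267
15–29: 1215 × 0.971 = 1180
30–44: 684 × 0.968 = 662
45–59: 3088 × 0.972 = 3002
60–74: 1771 × 0.948 = 1679
75–89: 1935 × 0.953 = 1844
Net migration: 30–44 + 80 → 742
Population now: 0–14=267, 15–29=1180, 30–44=742, 45–59=3002, 60–74=1679, 75–89=1844
[period 4]
Births: 1180 × 0.391 = 461
15–29: 267 × 0.971 = 259
30–44: 1180 × 0.968 = 1142
45–59: 742 × 0.972 = 721
60–74: 3002 × 0.948 = 2846
75–89: 1679 × 0.953 = 1600
Net migration: 30–44 + 80 → 1222
Population now: 0–14=461, 15–29=259, 30–44=1222, 45–59=721, 60–74=2846, 75–89=1600
Scenario B total after 4 periods: 7109
Difference B − A = 7109 − 6480 = 629

629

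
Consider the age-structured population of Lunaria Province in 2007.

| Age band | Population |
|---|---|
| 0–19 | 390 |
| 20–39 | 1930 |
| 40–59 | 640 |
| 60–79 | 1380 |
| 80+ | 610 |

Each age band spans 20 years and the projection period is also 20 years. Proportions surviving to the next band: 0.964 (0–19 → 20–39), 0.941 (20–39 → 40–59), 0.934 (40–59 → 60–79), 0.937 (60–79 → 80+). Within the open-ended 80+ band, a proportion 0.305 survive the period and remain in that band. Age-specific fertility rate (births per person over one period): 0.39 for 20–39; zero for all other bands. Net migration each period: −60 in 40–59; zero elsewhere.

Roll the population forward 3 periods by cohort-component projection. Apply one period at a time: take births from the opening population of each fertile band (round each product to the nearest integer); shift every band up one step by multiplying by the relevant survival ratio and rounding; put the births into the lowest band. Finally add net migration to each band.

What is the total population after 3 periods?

3168

Period 1.
Births: 1930 * 0.39 = 753
20–39: 390 * 0.964 = 376
40–59: 1930 * 0.941 = 1816
60–79: 640 * 0.934 = 598
80+: 1380 * 0.937 + 610 * 0.305 = 1293 + 186 = 1479
Net migration: 40–59 − 60 → 1756
Giving 753 / 376 / 1756 / 598 / 1479.
Period 2.
Births: 376 * 0.39 = 147
20–39: 753 * 0.964 = 726
40–59: 376 * 0.941 = 354
60–79: 1756 * 0.934 = 1640
80+: 598 * 0.937 + 1479 * 0.305 = 560 + 451 = 1011
Net migration: 40–59 − 60 → 294
Giving 147 / 726 / 294 / 1640 / 1011.
Period 3.
Births: 726 * 0.39 = 283
20–39: 147 * 0.964 = 142
40–59: 726 * 0.941 = 683
60–79: 294 * 0.934 = 275
80+: 1640 * 0.937 + 1011 * 0.305 = 1537 + 308 = 1845
Net migration: 40–59 − 60 → 623
Giving 283 / 142 / 623 / 275 / 1845.
Total after period 3: 283 + 142 + 623 + 275 + 1845 = 3168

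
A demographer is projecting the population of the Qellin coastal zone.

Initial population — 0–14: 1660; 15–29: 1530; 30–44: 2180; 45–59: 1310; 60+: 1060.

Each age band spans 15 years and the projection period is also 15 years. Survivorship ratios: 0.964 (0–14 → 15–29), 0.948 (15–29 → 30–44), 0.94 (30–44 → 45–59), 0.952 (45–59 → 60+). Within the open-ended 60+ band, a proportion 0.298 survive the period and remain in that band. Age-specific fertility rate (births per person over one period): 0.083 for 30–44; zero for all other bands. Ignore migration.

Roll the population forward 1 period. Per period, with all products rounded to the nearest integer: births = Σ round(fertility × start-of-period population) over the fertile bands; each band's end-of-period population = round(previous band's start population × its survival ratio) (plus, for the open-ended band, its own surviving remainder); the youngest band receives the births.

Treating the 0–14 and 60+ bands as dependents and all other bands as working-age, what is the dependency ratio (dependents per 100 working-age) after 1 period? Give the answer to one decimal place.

34.2

Period 1:
Births: 2180 × 0.083 = 181
15–29: 1660 × 0.964 = 1600
30–44: 1530 × 0.948 = 1450
45–59: 2180 × 0.94 = 2049
60+: 1310 × 0.952 + 1060 × 0.298 = 1247 + 316 = 1563
End of period: [181, 1600, 1450, 2049, 1563]
Dependents (band 0–14 + band 60+) = 181 + 1563 = 1744; working-age = 5099; ratio = 1744/5099 × 100 = 34.2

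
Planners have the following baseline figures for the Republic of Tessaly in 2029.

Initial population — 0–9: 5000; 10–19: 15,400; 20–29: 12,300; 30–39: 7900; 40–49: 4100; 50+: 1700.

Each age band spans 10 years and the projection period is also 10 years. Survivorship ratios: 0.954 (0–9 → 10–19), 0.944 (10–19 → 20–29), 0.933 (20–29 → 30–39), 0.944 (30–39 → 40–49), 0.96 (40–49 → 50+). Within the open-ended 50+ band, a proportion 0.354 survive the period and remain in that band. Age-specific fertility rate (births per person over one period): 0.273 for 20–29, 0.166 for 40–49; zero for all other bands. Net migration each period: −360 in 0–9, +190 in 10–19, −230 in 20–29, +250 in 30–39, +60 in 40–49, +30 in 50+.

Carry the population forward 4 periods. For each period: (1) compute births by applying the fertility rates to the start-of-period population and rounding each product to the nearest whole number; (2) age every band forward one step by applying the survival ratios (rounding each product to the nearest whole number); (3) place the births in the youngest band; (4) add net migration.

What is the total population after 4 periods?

Let group 1 be 0–9 through group 6 = 50+.
[period 1]
Births: 12300 × 0.273 = 3358 ; 4100 × 0.166 = 681 — total 4039
Group 2: 5000 × 0.954 = 4770
Group 3: 15400 × 0.944 = 14538
Group 4: 12300 × 0.933 = 11476
Group 5: 7900 × 0.944 = 7458
Group 6: 4100 × 0.96 + 1700 × 0.354 = 3936 + 602 = 4538
Net migration: Group 1 − 360 → 3679; Group 2 + 190 → 4960; Group 3 − 230 → 14308; Group 4 + 250 → 11726; Group 5 + 60 → 7518; Group 6 + 30 → 4568
Giving 3679 / 4960 / 14308 / 11726 / 7518 / 4568.
[period 2]
Births: 14308 × 0.273 = 3906 ; 7518 × 0.166 = 1248 — total 5154
Group 2: 3679 × 0.954 = 3510
Group 3: 4960 × 0.944 = 4682
Group 4: 14308 × 0.933 = 13349
Group 5: 11726 × 0.944 = 11069
Group 6: 7518 × 0.96 + 4568 × 0.354 = 7217 + 1617 = 8834
Net migration: Group 1 − 360 → 4794; Group 2 + 190 → 3700; Group 3 − 230 → 4452; Group 4 + 250 → 13599; Group 5 + 60 → 11129; Group 6 + 30 → 8864
Giving 4794 / 3700 / 4452 / 13599 / 11129 / 8864.
[period 3]
Births: 4452 × 0.273 = 1215 ; 11129 × 0.166 = 1847 — total 3062
Group 2: 4794 × 0.954 = 4573
Group 3: 3700 × 0.944 = 3493
Group 4: 4452 × 0.933 = 4154
Group 5: 13599 × 0.944 = 12837
Group 6: 11129 × 0.96 + 8864 × 0.354 = 10684 + 3138 = 13822
Net migration: Group 1 − 360 → 2702; Group 2 + 190 → 4763; Group 3 − 230 → 3263; Group 4 + 250 → 4404; Group 5 + 60 → 12897; Group 6 + 30 → 13852
Giving 2702 / 4763 / 3263 / 4404 / 12897 / 13852.
[period 4]
Births: 3263 × 0.273 = 891 ; 12897 × 0.166 = 2141 — total 3032
Group 2: 2702 × 0.954 = 2578
Group 3: 4763 × 0.944 = 4496
Group 4: 3263 × 0.933 = 3044
Group 5: 4404 × 0.944 = 4157
Group 6: 12897 × 0.96 + 13852 × 0.354 = 12381 + 4904 = 17285
Net migration: Group 1 − 360 → 2672; Group 2 + 190 → 2768; Group 3 − 230 → 4266; Group 4 + 250 → 3294; Group 5 + 60 → 4217; Group 6 + 30 → 17315
Giving 2672 / 2768 / 4266 / 3294 / 4217 / 17315.
Total after period 4: 2672 + 2768 + 4266 + 3294 + 4217 + 17315 = 34532

34532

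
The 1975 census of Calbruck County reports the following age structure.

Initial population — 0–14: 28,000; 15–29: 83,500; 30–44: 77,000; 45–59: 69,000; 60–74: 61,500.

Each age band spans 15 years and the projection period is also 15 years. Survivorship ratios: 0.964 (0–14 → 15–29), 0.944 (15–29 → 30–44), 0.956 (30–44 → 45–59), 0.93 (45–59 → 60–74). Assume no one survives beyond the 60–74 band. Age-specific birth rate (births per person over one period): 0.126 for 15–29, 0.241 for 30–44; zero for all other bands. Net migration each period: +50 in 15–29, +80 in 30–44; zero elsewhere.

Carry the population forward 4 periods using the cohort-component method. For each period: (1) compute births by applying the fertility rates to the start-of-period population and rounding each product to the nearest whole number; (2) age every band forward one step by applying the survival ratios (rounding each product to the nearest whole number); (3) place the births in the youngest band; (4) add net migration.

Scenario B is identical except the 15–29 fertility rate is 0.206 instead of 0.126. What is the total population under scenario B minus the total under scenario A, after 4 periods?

After projecting period 1:
Births: 83500 × 0.126 = 10521  |  77000 × 0.241 = 18557 ⇒ total 29078
15–29: 28000 × 0.964 = 26992
30–44: 83500 × 0.944 = 78824
45–59: 77000 × 0.956 = 73612
60–74: 69000 × 0.93 = 64170
Net migration: 15–29 + 50 → 27042; 30–44 + 80 → 78904
Population now: 0–14=29078, 15–29=27042, 30–44=78904, 45–59=73612, 60–74=64170
After projecting period 2:
Births: 27042 × 0.126 = 3407  |  78904 × 0.241 = 19016 ⇒ total 22423
15–29: 29078 × 0.964 = 28031
30–44: 27042 × 0.944 = 25528
45–59: 78904 × 0.956 = 75432
60–74: 73612 × 0.93 = 68459
Net migration: 15–29 + 50 → 28081; 30–44 + 80 → 25608
Population now: 0–14=22423, 15–29=28081, 30–44=25608, 45–59=75432, 60–74=68459
After projecting period 3:
Births: 28081 × 0.126 = 3538  |  25608 × 0.241 = 6172 ⇒ total 9710
15–29: 22423 × 0.964 = 21616
30–44: 28081 × 0.944 = 26508
45–59: 25608 × 0.956 = 24481
60–74: 75432 × 0.93 = 70152
Net migration: 15–29 + 50 → 21666; 30–44 + 80 → 26588
Population now: 0–14=9710, 15–29=21666, 30–44=26588, 45–59=24481, 60–74=70152
After projecting period 4:
Births: 21666 × 0.126 = 2730  |  26588 × 0.241 = 6408 ⇒ total 9138
15–29: 9710 × 0.964 = 9360
30–44: 21666 × 0.944 = 20453
45–59: 26588 × 0.956 = 25418
60–74: 24481 × 0.93 = 22767
Net migration: 15–29 + 50 → 9410; 30–44 + 80 → 20533
Population now: 0–14=9138, 15–29=9410, 30–44=20533, 45–59=25418, 60–74=22767
Scenario A total after 4 periods: 87266
Scenario B projection —
After projecting period 1:
Births: 83500 × 0.206 = 17201  |  77000 × 0.241 = 18557 ⇒ total 35758
15–29: 28000 × 0.964 = 26992
30–44: 83500 × 0.944 = 78824
45–59: 77000 × 0.956 = 73612
60–74: 69000 × 0.93 = 64170
Net migration: 15–29 + 50 → 27042; 30–44 + 80 → 78904
Population now: 0–14=35758, 15–29=27042, 30–44=78904, 45–59=73612, 60–74=64170
After projecting period 2:
Births: 27042 × 0.206 = 5571  |  78904 × 0.241 = 19016 ⇒ total 24587
15–29: 35758 × 0.964 = 34471
30–44: 27042 × 0.944 = 25528
45–59: 78904 × 0.956 = 75432
60–74: 73612 × 0.93 = 68459
Net migration: 15–29 + 50 → 34521; 30–44 + 80 → 25608
Population now: 0–14=24587, 15–29=34521, 30–44=25608, 45–59=75432, 60–74=68459
After projecting period 3:
Births: 34521 × 0.206 = 7111  |  25608 × 0.241 = 6172 ⇒ total 13283
15–29: 24587 × 0.964 = 23702
30–44: 34521 × 0.944 = 32588
45–59: 25608 × 0.956 = 24481
60–74: 75432 × 0.93 = 70152
Net migration: 15–29 + 50 → 23752; 30–44 + 80 → 32668
Population now: 0–14=13283, 15–29=23752, 30–44=32668, 45–59=24481, 60–74=70152
After projecting period 4:
Births: 23752 × 0.206 = 4893  |  32668 × 0.241 = 7873 ⇒ total 12766
15–29: 13283 × 0.964 = 12805
30–44: 23752 × 0.944 = 22422
45–59: 32668 × 0.956 = 31231
60–74: 24481 × 0.93 = 22767
Net migration: 15–29 + 50 → 12855; 30–44 + 80 → 22502
Population now: 0–14=12766, 15–29=12855, 30–44=22502, 45–59=31231, 60–74=22767
Scenario B total after 4 periods: 102121
Difference B − A = 102121 − 87266 = 14855

14855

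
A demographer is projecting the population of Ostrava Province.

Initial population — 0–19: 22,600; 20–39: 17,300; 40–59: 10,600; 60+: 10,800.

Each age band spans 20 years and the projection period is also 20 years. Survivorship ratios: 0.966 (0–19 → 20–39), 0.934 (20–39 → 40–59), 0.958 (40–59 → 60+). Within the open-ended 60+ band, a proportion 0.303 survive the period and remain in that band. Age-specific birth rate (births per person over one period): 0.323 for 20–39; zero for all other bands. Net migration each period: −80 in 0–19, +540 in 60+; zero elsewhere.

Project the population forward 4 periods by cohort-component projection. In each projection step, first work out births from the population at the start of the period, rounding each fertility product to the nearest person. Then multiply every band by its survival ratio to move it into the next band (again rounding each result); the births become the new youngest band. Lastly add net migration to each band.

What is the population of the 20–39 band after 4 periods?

1583

— Period 1 —
Births: 17300 × 0.323 = 5588
20–39: 22600 × 0.966 = 21832
40–59: 17300 × 0.934 = 16158
60+: 10600 × 0.958 + 10800 × 0.303 = 10155 + 3272 = 13427
Net migration: 0–19 − 80 → 5508; 60+ + 540 → 13967
End of period: [5508, 21832, 16158, 13967]
— Period 2 —
Births: 21832 × 0.323 = 7052
20–39: 5508 × 0.966 = 5321
40–59: 21832 × 0.934 = 20391
60+: 16158 × 0.958 + 13967 × 0.303 = 15479 + 4232 = 19711
Net migration: 0–19 − 80 → 6972; 60+ + 540 → 20251
End of period: [6972, 5321, 20391, 20251]
— Period 3 —
Births: 5321 × 0.323 = 1719
20–39: 6972 × 0.966 = 6735
40–59: 5321 × 0.934 = 4970
60+: 20391 × 0.958 + 20251 × 0.303 = 19535 + 6136 = 25671
Net migration: 0–19 − 80 → 1639; 60+ + 540 → 26211
End of period: [1639, 6735, 4970, 26211]
— Period 4 —
Births: 6735 × 0.323 = 2175
20–39: 1639 × 0.966 = 1583
40–59: 6735 × 0.934 = 6290
60+: 4970 × 0.958 + 26211 × 0.303 = 4761 + 7942 = 12703
Net migration: 0–19 − 80 → 2095; 60+ + 540 → 13243
End of period: [2095, 1583, 6290, 13243]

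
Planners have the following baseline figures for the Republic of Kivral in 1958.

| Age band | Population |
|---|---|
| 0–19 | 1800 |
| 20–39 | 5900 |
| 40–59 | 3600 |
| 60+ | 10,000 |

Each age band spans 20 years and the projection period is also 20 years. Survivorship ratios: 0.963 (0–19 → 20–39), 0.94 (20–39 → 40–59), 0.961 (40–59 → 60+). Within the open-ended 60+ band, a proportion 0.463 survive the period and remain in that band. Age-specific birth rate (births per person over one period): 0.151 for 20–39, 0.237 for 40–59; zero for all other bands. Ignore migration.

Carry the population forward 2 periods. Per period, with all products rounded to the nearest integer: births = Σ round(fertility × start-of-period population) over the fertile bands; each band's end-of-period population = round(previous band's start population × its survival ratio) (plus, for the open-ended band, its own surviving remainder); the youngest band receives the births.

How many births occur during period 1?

Call the groups 1 to 4, youngest first.
— Period 1 —
Births: 5900 × 0.151 = 891  |  3600 × 0.237 = 853 → 1744
Group 2: 1800 × 0.963 = 1733
Group 3: 5900 × 0.94 = 5546
Group 4: 3600 × 0.961 + 10000 × 0.463 = 3460 + 4630 = 8090
Population now: 0–19=1744, 20–39=1733, 40–59=5546, 60+=8090

1744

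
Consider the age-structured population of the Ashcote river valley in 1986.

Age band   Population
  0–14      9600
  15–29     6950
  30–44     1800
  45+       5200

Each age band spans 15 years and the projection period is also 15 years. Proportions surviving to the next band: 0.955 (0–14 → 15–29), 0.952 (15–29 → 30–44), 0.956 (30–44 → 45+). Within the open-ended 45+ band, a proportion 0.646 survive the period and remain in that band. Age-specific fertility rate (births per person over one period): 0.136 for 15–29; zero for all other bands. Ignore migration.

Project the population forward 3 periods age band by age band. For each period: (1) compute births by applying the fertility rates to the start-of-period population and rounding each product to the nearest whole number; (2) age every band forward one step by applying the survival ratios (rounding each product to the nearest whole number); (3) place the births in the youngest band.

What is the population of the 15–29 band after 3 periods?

Call the groups 1 to 4, youngest first.
After projecting period 1:
Births: 6950 × 0.136 = 945
Group 2: 9600 × 0.955 = 9168
Group 3: 6950 × 0.952 = 6616
Group 4: 1800 × 0.956 + 5200 × 0.646 = 1721 + 3359 = 5080
Population now: 0–14=945, 15–29=9168, 30–44=6616, 45+=5080
After projecting period 2:
Births: 9168 × 0.136 = 1247
Group 2: 945 × 0.955 = 902
Group 3: 9168 × 0.952 = 8728
Group 4: 6616 × 0.956 + 5080 × 0.646 = 6325 + 3282 = 9607
Population now: 0–14=1247, 15–29=902, 30–44=8728, 45+=9607
After projecting period 3:
Births: 902 × 0.136 = 123
Group 2: 1247 × 0.955 = 1191
Group 3: 902 × 0.952 = 859
Group 4: 8728 × 0.956 + 9607 × 0.646 = 8344 + 6206 = 14550
Population now: 0–14=123, 15–29=1191, 30–44=859, 45+=14550

1191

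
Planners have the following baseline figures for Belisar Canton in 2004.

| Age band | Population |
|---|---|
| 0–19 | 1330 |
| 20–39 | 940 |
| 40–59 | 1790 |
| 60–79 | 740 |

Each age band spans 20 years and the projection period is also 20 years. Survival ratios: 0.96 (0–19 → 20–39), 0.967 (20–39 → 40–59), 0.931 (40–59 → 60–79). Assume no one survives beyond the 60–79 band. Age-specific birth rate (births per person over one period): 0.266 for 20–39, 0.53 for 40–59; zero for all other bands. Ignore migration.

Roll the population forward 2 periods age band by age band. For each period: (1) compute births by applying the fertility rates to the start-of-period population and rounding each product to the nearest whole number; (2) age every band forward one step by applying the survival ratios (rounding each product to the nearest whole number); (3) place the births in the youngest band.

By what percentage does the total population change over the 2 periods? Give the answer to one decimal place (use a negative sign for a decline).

Call the groups 1 to 4, youngest first.
After projecting period 1:
Births: 940 × 0.266 = 250, 1790 × 0.53 = 949 → total 1199
Group 2: 1330 × 0.96 = 1277
Group 3: 940 × 0.967 = 909
Group 4: 1790 × 0.931 = 1666
Population now: 0–19=1199, 20–39=1277, 40–59=909, 60–79=1666
After projecting period 2:
Births: 1277 × 0.266 = 340, 909 × 0.53 = 482 → total 822
Group 2: 1199 × 0.96 = 1151
Group 3: 1277 × 0.967 = 1235
Group 4: 909 × 0.931 = 846
Population now: 0–19=822, 20–39=1151, 40–59=1235, 60–79=846
Total: 4800 → 4054; change = -746; percentage change = -15.5%

-15.5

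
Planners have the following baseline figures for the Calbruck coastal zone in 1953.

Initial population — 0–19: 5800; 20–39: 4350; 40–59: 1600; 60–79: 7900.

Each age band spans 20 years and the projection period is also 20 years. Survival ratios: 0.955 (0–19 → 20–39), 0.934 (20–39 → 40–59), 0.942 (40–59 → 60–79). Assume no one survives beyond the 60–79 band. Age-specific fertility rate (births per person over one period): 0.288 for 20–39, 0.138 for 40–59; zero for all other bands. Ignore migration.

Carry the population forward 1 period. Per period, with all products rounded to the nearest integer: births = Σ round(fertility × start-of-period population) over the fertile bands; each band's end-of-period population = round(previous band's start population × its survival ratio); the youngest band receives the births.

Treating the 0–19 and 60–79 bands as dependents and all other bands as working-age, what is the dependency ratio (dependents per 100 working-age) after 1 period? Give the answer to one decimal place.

31.0

Numbering the bands 1..4 from youngest to oldest:
[period 1]
Births: 4350 × 0.288 = 1253 ; 1600 × 0.138 = 221 → 1474
Band 2: 5800 × 0.955 = 5539
Band 3: 4350 × 0.934 = 4063
Band 4: 1600 × 0.942 = 1507
Population now: 0–19=1474, 20–39=5539, 40–59=4063, 60–79=1507
Dependents (band 0–19 + band 60–79) = 1474 + 1507 = 2981; working-age = 9602; ratio = 2981/9602 × 100 = 31.0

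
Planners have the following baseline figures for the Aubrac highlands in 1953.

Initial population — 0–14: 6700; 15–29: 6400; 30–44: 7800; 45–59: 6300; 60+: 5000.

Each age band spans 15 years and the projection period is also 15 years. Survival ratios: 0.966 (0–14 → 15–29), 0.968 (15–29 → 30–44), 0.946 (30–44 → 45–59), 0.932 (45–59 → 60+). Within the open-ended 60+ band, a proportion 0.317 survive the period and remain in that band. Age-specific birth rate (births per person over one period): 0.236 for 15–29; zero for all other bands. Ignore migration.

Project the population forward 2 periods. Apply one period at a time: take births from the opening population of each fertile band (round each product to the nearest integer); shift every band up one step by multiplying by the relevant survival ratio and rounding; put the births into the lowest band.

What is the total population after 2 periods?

24352

Let band 1 be 0–14 through band 5 = 60+.
[period 1]
Births: 6400 × 0.236 = 1510
Band 2: 6700 × 0.966 = 6472
Band 3: 6400 × 0.968 = 6195
Band 4: 7800 × 0.946 = 7379
Band 5: 6300 × 0.932 + 5000 × 0.317 = 5872 + 1585 = 7457
→ [1510, 6472, 6195, 7379, 7457]
[period 2]
Births: 6472 × 0.236 = 1527
Band 2: 1510 × 0.966 = 1459
Band 3: 6472 × 0.968 = 6265
Band 4: 6195 × 0.946 = 5860
Band 5: 7379 × 0.932 + 7457 × 0.317 = 6877 + 2364 = 9241
→ [1527, 1459, 6265, 5860, 9241]
Total after period 2: 1527 + 1459 + 6265 + 5860 + 9241 = 24352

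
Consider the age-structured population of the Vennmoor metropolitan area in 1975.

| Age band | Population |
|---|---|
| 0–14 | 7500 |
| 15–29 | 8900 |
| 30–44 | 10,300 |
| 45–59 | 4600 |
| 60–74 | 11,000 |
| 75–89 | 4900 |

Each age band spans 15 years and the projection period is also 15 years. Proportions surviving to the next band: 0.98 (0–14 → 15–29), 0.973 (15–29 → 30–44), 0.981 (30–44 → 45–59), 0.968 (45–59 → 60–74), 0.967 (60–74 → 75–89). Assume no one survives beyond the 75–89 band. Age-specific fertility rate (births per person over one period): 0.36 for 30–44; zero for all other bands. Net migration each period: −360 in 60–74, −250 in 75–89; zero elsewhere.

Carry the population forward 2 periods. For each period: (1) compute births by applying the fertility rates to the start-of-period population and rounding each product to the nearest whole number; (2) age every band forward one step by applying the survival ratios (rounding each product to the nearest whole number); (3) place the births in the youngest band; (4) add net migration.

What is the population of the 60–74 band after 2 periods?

(Groups numbered youngest = 1 to oldest = 6.)
After projecting period 1:
Births: 10300 × 0.36 = 3708
Group 2: 7500 × 0.98 = 7350
Group 3: 8900 × 0.973 = 8660
Group 4: 10300 × 0.981 = 10104
Group 5: 4600 × 0.968 = 4453
Group 6: 11000 × 0.967 = 10637
Net migration: Group 5 − 360 → 4093; Group 6 − 250 → 10387
→ [3708, 7350, 8660, 10104, 4093, 10387]
After projecting period 2:
Births: 8660 × 0.36 = 3118
Group 2: 3708 × 0.98 = 3634
Group 3: 7350 × 0.973 = 7152
Group 4: 8660 × 0.981 = 8495
Group 5: 10104 × 0.968 = 9781
Group 6: 4093 × 0.967 = 3958
Net migration: Group 5 − 360 → 9421; Group 6 − 250 → 3708
→ [3118, 3634, 7152, 8495, 9421, 3708]

9421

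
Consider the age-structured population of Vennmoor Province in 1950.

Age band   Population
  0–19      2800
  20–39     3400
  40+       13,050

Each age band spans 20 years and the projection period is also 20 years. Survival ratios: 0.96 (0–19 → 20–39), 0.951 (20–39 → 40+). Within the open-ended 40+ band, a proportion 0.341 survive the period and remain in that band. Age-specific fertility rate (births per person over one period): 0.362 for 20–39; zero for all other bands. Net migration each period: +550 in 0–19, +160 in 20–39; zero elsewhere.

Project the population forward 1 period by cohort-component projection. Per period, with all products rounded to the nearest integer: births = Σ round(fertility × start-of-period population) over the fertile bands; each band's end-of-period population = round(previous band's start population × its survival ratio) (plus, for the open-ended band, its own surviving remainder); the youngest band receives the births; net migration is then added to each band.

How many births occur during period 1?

Numbering the groups 1..3 from youngest to oldest:
Period 1.
Births: 3400 × 0.362 = 1231
Group 2: 2800 × 0.96 = 2688
Group 3: 3400 × 0.951 + 13050 × 0.341 = 3233 + 4450 = 7683
Net migration: Group 1 + 550 → 1781; Group 2 + 160 → 2848
End of period: [1781, 2848, 7683]

1231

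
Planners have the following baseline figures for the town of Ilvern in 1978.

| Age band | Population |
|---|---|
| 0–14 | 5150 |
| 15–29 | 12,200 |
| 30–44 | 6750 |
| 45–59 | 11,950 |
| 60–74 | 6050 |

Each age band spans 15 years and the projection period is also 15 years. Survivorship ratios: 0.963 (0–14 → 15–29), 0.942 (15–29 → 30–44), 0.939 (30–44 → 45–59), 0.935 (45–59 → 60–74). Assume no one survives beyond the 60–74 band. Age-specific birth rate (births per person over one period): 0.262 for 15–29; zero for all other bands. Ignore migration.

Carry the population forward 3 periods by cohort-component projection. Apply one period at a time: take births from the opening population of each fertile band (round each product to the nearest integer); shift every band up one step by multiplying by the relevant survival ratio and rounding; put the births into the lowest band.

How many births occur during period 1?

— Period 1 —
Births: 12200 × 0.262 = 3196
15–29: 5150 × 0.963 = 4959
30–44: 12200 × 0.942 = 11492
45–59: 6750 × 0.939 = 6338
60–74: 11950 × 0.935 = 11173
Population now: 0–14=3196, 15–29=4959, 30–44=11492, 45–59=6338, 60–74=11173

3196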